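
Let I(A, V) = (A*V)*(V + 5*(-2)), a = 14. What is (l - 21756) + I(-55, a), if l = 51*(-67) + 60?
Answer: -28193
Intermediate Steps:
l = -3357 (l = -3417 + 60 = -3357)
I(A, V) = A*V*(-10 + V) (I(A, V) = (A*V)*(V - 10) = (A*V)*(-10 + V) = A*V*(-10 + V))
(l - 21756) + I(-55, a) = (-3357 - 21756) - 55*14*(-10 + 14) = -25113 - 55*14*4 = -25113 - 3080 = -28193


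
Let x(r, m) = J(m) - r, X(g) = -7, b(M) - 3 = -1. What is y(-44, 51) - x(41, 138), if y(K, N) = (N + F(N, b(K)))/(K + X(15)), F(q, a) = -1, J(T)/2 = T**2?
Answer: -1940447/51 ≈ -38048.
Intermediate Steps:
b(M) = 2 (b(M) = 3 - 1 = 2)
J(T) = 2*T**2
y(K, N) = (-1 + N)/(-7 + K) (y(K, N) = (N - 1)/(K - 7) = (-1 + N)/(-7 + K))
x(r, m) = -r + 2*m**2 (x(r, m) = 2*m**2 - r = -r + 2*m**2)
y(-44, 51) - x(41, 138) = (-1 + 51)/(-7 - 44) - (-1*41 + 2*138**2) = 50/(-51) - (-41 + 2*19044) = -1/51*50 - (-41 + 38088) = -50/51 - 1*38047 = -50/51 - 38047 = -1940447/51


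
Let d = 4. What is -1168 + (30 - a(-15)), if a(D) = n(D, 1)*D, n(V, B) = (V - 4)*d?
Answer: -2278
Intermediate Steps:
n(V, B) = -16 + 4*V (n(V, B) = (V - 4)*4 = (-4 + V)*4 = -16 + 4*V)
a(D) = D*(-16 + 4*D) (a(D) = (-16 + 4*D)*D = D*(-16 + 4*D))
-1168 + (30 - a(-15)) = -1168 + (30 - 4*(-15)*(-4 - 15)) = -1168 + (30 - 4*(-15)*(-19)) = -1168 + (30 - 1*1140) = -1168 + (30 - 1140) = -1168 - 1110 = -2278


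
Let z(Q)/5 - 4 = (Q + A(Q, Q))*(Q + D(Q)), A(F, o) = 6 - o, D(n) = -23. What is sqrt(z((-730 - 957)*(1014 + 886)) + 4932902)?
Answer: 4*I*sqrt(5701673) ≈ 9551.3*I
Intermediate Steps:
z(Q) = -670 + 30*Q (z(Q) = 20 + 5*((Q + (6 - Q))*(Q - 23)) = 20 + 5*(6*(-23 + Q)) = 20 + 5*(-138 + 6*Q) = 20 + (-690 + 30*Q) = -670 + 30*Q)
sqrt(z((-730 - 957)*(1014 + 886)) + 4932902) = sqrt((-670 + 30*((-730 - 957)*(1014 + 886))) + 4932902) = sqrt((-670 + 30*(-1687*1900)) + 4932902) = sqrt((-670 + 30*(-3205300)) + 4932902) = sqrt((-670 - 96159000) + 4932902) = sqrt(-96159670 + 4932902) = sqrt(-91226768) = 4*I*sqrt(5701673)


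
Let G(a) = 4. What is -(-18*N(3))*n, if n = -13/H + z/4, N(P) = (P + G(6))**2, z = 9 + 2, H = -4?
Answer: 5292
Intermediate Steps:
z = 11
N(P) = (4 + P)**2 (N(P) = (P + 4)**2 = (4 + P)**2)
n = 6 (n = -13/(-4) + 11/4 = -13*(-1/4) + 11*(1/4) = 13/4 + 11/4 = 6)
-(-18*N(3))*n = -(-18*(4 + 3)**2)*6 = -(-18*7**2)*6 = -(-18*49)*6 = -(-882)*6 = -1*(-5292) = 5292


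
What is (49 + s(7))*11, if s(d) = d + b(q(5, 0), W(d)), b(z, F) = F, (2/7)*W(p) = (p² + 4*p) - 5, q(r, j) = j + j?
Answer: 3388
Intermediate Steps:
q(r, j) = 2*j
W(p) = -35/2 + 14*p + 7*p²/2 (W(p) = 7*((p² + 4*p) - 5)/2 = 7*(-5 + p² + 4*p)/2 = -35/2 + 14*p + 7*p²/2)
s(d) = -35/2 + 15*d + 7*d²/2 (s(d) = d + (-35/2 + 14*d + 7*d²/2) = -35/2 + 15*d + 7*d²/2)
(49 + s(7))*11 = (49 + (-35/2 + 15*7 + (7/2)*7²))*11 = (49 + (-35/2 + 105 + (7/2)*49))*11 = (49 + (-35/2 + 105 + 343/2))*11 = (49 + 259)*11 = 308*11 = 3388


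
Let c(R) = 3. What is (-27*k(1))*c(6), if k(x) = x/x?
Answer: -81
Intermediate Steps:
k(x) = 1
(-27*k(1))*c(6) = -27*1*3 = -27*3 = -81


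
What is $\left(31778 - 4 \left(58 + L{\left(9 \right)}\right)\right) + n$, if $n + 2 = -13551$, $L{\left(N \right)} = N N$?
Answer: $17669$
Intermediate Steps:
$L{\left(N \right)} = N^{2}$
$n = -13553$ ($n = -2 - 13551 = -13553$)
$\left(31778 - 4 \left(58 + L{\left(9 \right)}\right)\right) + n = \left(31778 - 4 \left(58 + 9^{2}\right)\right) - 13553 = \left(31778 - 4 \left(58 + 81\right)\right) - 13553 = \left(31778 - 556\right) - 13553 = 31222 - 13553 = 17669$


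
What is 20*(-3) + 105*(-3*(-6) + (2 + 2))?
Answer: 2250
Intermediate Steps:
20*(-3) + 105*(-3*(-6) + (2 + 2)) = -60 + 105*(18 + 4) = -60 + 105*22 = -60 + 2310 = 2250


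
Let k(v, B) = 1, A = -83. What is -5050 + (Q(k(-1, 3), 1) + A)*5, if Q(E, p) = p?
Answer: -5460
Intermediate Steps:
-5050 + (Q(k(-1, 3), 1) + A)*5 = -5050 + (1 - 83)*5 = -5050 - 82*5 = -5050 - 410 = -5460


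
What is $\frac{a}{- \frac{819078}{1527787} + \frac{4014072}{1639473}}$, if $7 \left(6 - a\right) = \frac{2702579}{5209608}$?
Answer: $\frac{180427409814819764069}{58223508522565433040} \approx 3.0989$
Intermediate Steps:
$a = \frac{216100957}{36467256}$ ($a = 6 - \frac{2702579 \cdot \frac{1}{5209608}}{7} = 6 - \frac{2702579}{36467256} = \frac{216100957}{36467256} \approx 5.9259$)
$\frac{a}{- \frac{819078}{1527787} + \frac{4014072}{1639473}} = \frac{216100957}{36467256 \left(- \frac{819078}{1527787} + \frac{4014072}{1639473}\right)} = \frac{216100957}{36467256 \left(\left(-819078\right) \frac{1}{1527787} + 4014072 \cdot \frac{1}{1639473}\right)} = \frac{216100957}{36467256 \left(- \frac{819078}{1527787} + \frac{1338024}{546491}\right)} = \frac{216100957}{36467256 \cdot \frac{1596596917590}{834921845417}} = \frac{216100957}{36467256} \cdot \frac{834921845417}{1596596917590} = \frac{180427409814819764069}{58223508522565433040}$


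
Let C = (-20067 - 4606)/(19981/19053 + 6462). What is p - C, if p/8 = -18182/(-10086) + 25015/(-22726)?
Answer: 2295359424702581/243323902518807 ≈ 9.4333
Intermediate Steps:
p = 321805684/57303609 (p = 8*(-18182/(-10086) + 25015/(-22726)) = 8*(-18182*(-1/10086) + 25015*(-1/22726)) = 8*(9091/5043 - 25015/22726) = 8*(80451421/114607218) = 321805684/57303609 ≈ 5.6158)
C = -16210161/4246223 (C = -24673/(19981*(1/19053) + 6462) = -24673/(689/657 + 6462) = -24673/4246223/657 = -24673*657/4246223 = -16210161/4246223 ≈ -3.8175)
p - C = 321805684/57303609 - 1*(-16210161/4246223) = 321805684/57303609 + 16210161/4246223 = 2295359424702581/243323902518807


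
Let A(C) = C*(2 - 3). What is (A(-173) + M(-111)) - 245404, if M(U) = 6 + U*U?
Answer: -232904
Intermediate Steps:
M(U) = 6 + U²
A(C) = -C (A(C) = C*(-1) = -C)
(A(-173) + M(-111)) - 245404 = (-1*(-173) + (6 + (-111)²)) - 245404 = (173 + (6 + 12321)) - 245404 = (173 + 12327) - 245404 = 12500 - 245404 = -232904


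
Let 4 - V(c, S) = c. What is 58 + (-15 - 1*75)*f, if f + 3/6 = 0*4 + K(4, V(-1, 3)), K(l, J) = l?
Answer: -257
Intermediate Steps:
V(c, S) = 4 - c
f = 7/2 (f = -½ + (0*4 + 4) = -½ + (0 + 4) = -½ + 4 = 7/2 ≈ 3.5000)
58 + (-15 - 1*75)*f = 58 + (-15 - 1*75)*(7/2) = 58 + (-15 - 75)*(7/2) = 58 - 90*7/2 = 58 - 315 = -257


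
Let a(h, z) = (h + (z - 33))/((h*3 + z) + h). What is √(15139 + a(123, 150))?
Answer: √173330691/107 ≈ 123.04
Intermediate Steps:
a(h, z) = (-33 + h + z)/(z + 4*h) (a(h, z) = (h + (-33 + z))/((3*h + z) + h) = (-33 + h + z)/((z + 3*h) + h) = (-33 + h + z)/(z + 4*h))
√(15139 + a(123, 150)) = √(15139 + (-33 + 123 + 150)/(150 + 4*123)) = √(15139 + 240/(150 + 492)) = √(15139 + 240/642) = √(15139 + (1/642)*240) = √(15139 + 40/107) = √(1619913/107) = √173330691/107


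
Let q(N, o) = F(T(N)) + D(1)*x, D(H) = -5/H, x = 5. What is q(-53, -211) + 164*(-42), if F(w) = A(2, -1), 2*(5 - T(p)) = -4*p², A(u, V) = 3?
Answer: -6910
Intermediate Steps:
T(p) = 5 + 2*p² (T(p) = 5 - (-2)*p² = 5 + 2*p²)
F(w) = 3
q(N, o) = -22 (q(N, o) = 3 - 5/1*5 = 3 - 5*1*5 = 3 - 5*5 = 3 - 25 = -22)
q(-53, -211) + 164*(-42) = -22 + 164*(-42) = -22 - 6888 = -6910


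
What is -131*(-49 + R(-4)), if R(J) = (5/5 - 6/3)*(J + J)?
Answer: 5371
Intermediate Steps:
R(J) = -2*J (R(J) = (5*(1/5) - 6*1/3)*(2*J) = (1 - 2)*(2*J) = -2*J)
-131*(-49 + R(-4)) = -131*(-49 - 2*(-4)) = -131*(-49 + 8) = -131*(-41) = 5371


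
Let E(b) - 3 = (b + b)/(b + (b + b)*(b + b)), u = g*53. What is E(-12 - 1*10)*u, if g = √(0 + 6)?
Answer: 13727*√6/87 ≈ 386.48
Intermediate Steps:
g = √6 ≈ 2.4495
u = 53*√6 (u = √6*53 = 53*√6 ≈ 129.82)
E(b) = 3 + 2*b/(b + 4*b²) (E(b) = 3 + (b + b)/(b + (b + b)*(b + b)) = 3 + (2*b)/(b + (2*b)*(2*b)) = 3 + (2*b)/(b + 4*b²) = 3 + 2*b/(b + 4*b²))
E(-12 - 1*10)*u = ((5 + 12*(-12 - 1*10))/(1 + 4*(-12 - 1*10)))*(53*√6) = ((5 + 12*(-12 - 10))/(1 + 4*(-12 - 10)))*(53*√6) = ((5 + 12*(-22))/(1 + 4*(-22)))*(53*√6) = ((5 - 264)/(1 - 88))*(53*√6) = (-259/(-87))*(53*√6) = (-1/87*(-259))*(53*√6) = 259*(53*√6)/87 = 13727*√6/87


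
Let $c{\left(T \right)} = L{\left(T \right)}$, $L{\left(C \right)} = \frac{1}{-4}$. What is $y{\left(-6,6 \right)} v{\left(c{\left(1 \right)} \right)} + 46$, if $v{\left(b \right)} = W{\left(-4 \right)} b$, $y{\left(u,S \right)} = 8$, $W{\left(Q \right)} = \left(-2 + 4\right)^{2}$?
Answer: $38$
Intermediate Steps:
$W{\left(Q \right)} = 4$ ($W{\left(Q \right)} = 2^{2} = 4$)
$L{\left(C \right)} = - \frac{1}{4}$
$c{\left(T \right)} = - \frac{1}{4}$
$v{\left(b \right)} = 4 b$
$y{\left(-6,6 \right)} v{\left(c{\left(1 \right)} \right)} + 46 = 8 \cdot 4 \left(- \frac{1}{4}\right) + 46 = 8 \left(-1\right) + 46 = -8 + 46 = 38$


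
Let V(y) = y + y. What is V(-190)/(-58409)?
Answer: 380/58409 ≈ 0.0065058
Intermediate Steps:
V(y) = 2*y
V(-190)/(-58409) = (2*(-190))/(-58409) = -380*(-1/58409) = 380/58409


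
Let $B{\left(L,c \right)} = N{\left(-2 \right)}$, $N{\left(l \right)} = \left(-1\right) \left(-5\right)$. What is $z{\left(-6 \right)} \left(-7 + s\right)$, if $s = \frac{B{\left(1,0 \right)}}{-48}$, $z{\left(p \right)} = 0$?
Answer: $0$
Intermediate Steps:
$N{\left(l \right)} = 5$
$B{\left(L,c \right)} = 5$
$s = - \frac{5}{48}$ ($s = \frac{5}{-48} = 5 \left(- \frac{1}{48}\right) = - \frac{5}{48} \approx -0.10417$)
$z{\left(-6 \right)} \left(-7 + s\right) = 0 \left(-7 - \frac{5}{48}\right) = 0 \left(- \frac{341}{48}\right) = 0$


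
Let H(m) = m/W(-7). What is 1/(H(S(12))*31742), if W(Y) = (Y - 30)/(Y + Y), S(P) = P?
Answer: 37/5332656 ≈ 6.9384e-6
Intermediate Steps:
W(Y) = (-30 + Y)/(2*Y) (W(Y) = (-30 + Y)/((2*Y)) = (-30 + Y)*(1/(2*Y)) = (-30 + Y)/(2*Y))
H(m) = 14*m/37 (H(m) = m/(((½)*(-30 - 7)/(-7))) = m/(((½)*(-⅐)*(-37))) = m/(37/14) = m*(14/37) = 14*m/37)
1/(H(S(12))*31742) = 1/(((14/37)*12)*31742) = (1/31742)/(168/37) = (37/168)*(1/31742) = 37/5332656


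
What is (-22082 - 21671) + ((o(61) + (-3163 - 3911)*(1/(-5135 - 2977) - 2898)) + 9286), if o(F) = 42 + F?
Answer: 27670152155/1352 ≈ 2.0466e+7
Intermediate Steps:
(-22082 - 21671) + ((o(61) + (-3163 - 3911)*(1/(-5135 - 2977) - 2898)) + 9286) = (-22082 - 21671) + (((42 + 61) + (-3163 - 3911)*(1/(-5135 - 2977) - 2898)) + 9286) = -43753 + ((103 - 7074*(1/(-8112) - 2898)) + 9286) = -43753 + ((103 - 7074*(-1/8112 - 2898)) + 9286) = -43753 + ((103 - 7074*(-23508577/8112)) + 9286) = -43753 + ((103 + 27716612283/1352) + 9286) = -43753 + (27716751539/1352 + 9286) = -43753 + 27729306211/1352 = 27670152155/1352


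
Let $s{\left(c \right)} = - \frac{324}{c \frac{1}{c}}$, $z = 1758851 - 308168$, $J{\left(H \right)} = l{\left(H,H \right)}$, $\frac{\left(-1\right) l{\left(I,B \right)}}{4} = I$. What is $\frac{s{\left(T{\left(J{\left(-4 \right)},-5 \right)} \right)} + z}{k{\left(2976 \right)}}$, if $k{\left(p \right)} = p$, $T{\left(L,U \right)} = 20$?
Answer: $\frac{483453}{992} \approx 487.35$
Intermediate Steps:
$l{\left(I,B \right)} = - 4 I$
$J{\left(H \right)} = - 4 H$
$z = 1450683$
$s{\left(c \right)} = -324$ ($s{\left(c \right)} = - \frac{324}{1} = \left(-324\right) 1 = -324$)
$\frac{s{\left(T{\left(J{\left(-4 \right)},-5 \right)} \right)} + z}{k{\left(2976 \right)}} = \frac{-324 + 1450683}{2976} = 1450359 \cdot \frac{1}{2976} = \frac{483453}{992}$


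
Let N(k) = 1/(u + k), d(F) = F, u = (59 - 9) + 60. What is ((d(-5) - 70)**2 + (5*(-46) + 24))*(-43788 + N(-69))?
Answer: -9728768633/41 ≈ -2.3729e+8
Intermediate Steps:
u = 110 (u = 50 + 60 = 110)
N(k) = 1/(110 + k)
((d(-5) - 70)**2 + (5*(-46) + 24))*(-43788 + N(-69)) = ((-5 - 70)**2 + (5*(-46) + 24))*(-43788 + 1/(110 - 69)) = ((-75)**2 + (-230 + 24))*(-43788 + 1/41) = (5625 - 206)*(-43788 + 1/41) = 5419*(-1795307/41) = -9728768633/41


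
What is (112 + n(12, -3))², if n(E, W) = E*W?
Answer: 5776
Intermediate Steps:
(112 + n(12, -3))² = (112 + 12*(-3))² = (112 - 36)² = 76² = 5776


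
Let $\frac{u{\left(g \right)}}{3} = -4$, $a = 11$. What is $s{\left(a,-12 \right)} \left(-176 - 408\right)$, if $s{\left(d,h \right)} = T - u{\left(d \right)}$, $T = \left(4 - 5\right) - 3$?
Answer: $-4672$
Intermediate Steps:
$u{\left(g \right)} = -12$ ($u{\left(g \right)} = 3 \left(-4\right) = -12$)
$T = -4$ ($T = -1 - 3 = -4$)
$s{\left(d,h \right)} = 8$ ($s{\left(d,h \right)} = -4 - -12 = -4 + 12 = 8$)
$s{\left(a,-12 \right)} \left(-176 - 408\right) = 8 \left(-176 - 408\right) = 8 \left(-584\right) = -4672$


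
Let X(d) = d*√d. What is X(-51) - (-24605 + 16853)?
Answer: 7752 - 51*I*√51 ≈ 7752.0 - 364.21*I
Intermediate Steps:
X(d) = d^(3/2)
X(-51) - (-24605 + 16853) = (-51)^(3/2) - (-24605 + 16853) = -51*I*√51 - 1*(-7752) = -51*I*√51 + 7752 = 7752 - 51*I*√51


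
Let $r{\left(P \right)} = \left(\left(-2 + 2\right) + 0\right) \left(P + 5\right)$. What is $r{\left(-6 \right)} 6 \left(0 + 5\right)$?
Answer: $0$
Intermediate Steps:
$r{\left(P \right)} = 0$ ($r{\left(P \right)} = \left(0 + 0\right) \left(5 + P\right) = 0 \left(5 + P\right) = 0$)
$r{\left(-6 \right)} 6 \left(0 + 5\right) = 0 \cdot 6 \left(0 + 5\right) = 0 \cdot 6 \cdot 5 = 0 \cdot 30 = 0$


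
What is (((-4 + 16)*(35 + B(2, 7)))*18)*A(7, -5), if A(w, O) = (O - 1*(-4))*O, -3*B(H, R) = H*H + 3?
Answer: 35280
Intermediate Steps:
B(H, R) = -1 - H²/3 (B(H, R) = -(H*H + 3)/3 = -(H² + 3)/3 = -(3 + H²)/3 = -1 - H²/3)
A(w, O) = O*(4 + O) (A(w, O) = (O + 4)*O = (4 + O)*O = O*(4 + O))
(((-4 + 16)*(35 + B(2, 7)))*18)*A(7, -5) = (((-4 + 16)*(35 + (-1 - ⅓*2²)))*18)*(-5*(4 - 5)) = ((12*(35 + (-1 - ⅓*4)))*18)*(-5*(-1)) = ((12*(35 + (-1 - 4/3)))*18)*5 = ((12*(35 - 7/3))*18)*5 = ((12*(98/3))*18)*5 = (392*18)*5 = 7056*5 = 35280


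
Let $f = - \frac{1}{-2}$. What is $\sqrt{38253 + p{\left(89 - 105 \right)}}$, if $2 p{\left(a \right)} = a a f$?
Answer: $\sqrt{38317} \approx 195.75$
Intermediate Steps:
$f = \frac{1}{2}$ ($f = \left(-1\right) \left(- \frac{1}{2}\right) = \frac{1}{2} \approx 0.5$)
$p{\left(a \right)} = \frac{a^{2}}{4}$ ($p{\left(a \right)} = \frac{a a \frac{1}{2}}{2} = \frac{a^{2} \cdot \frac{1}{2}}{2} = \frac{\frac{1}{2} a^{2}}{2} = \frac{a^{2}}{4}$)
$\sqrt{38253 + p{\left(89 - 105 \right)}} = \sqrt{38253 + \frac{\left(89 - 105\right)^{2}}{4}} = \sqrt{38253 + \frac{\left(-16\right)^{2}}{4}} = \sqrt{38253 + \frac{1}{4} \cdot 256} = \sqrt{38253 + 64} = \sqrt{38317}$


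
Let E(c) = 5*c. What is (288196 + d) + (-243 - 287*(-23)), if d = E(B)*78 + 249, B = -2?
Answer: 294023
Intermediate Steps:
d = -531 (d = (5*(-2))*78 + 249 = -10*78 + 249 = -780 + 249 = -531)
(288196 + d) + (-243 - 287*(-23)) = (288196 - 531) + (-243 - 287*(-23)) = 287665 + (-243 + 6601) = 287665 + 6358 = 294023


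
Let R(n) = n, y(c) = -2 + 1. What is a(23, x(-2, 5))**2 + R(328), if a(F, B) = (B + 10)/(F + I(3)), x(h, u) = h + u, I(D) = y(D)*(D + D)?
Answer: 94961/289 ≈ 328.58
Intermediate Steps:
y(c) = -1
I(D) = -2*D (I(D) = -(D + D) = -2*D)
a(F, B) = (10 + B)/(-6 + F) (a(F, B) = (B + 10)/(F - 2*3) = (10 + B)/(F - 6) = (10 + B)/(-6 + F))
a(23, x(-2, 5))**2 + R(328) = ((10 + (-2 + 5))/(-6 + 23))**2 + 328 = ((10 + 3)/17)**2 + 328 = ((1/17)*13)**2 + 328 = (13/17)**2 + 328 = 169/289 + 328 = 94961/289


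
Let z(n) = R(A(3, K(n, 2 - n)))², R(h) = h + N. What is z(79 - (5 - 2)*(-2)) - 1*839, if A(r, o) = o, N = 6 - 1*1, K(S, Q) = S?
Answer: 7261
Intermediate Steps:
N = 5 (N = 6 - 1 = 5)
R(h) = 5 + h (R(h) = h + 5 = 5 + h)
z(n) = (5 + n)²
z(79 - (5 - 2)*(-2)) - 1*839 = (5 + (79 - (5 - 2)*(-2)))² - 1*839 = (5 + (79 - 3*(-2)))² - 839 = (5 + (79 - 1*(-6)))² - 839 = (5 + (79 + 6))² - 839 = (5 + 85)² - 839 = 90² - 839 = 8100 - 839 = 7261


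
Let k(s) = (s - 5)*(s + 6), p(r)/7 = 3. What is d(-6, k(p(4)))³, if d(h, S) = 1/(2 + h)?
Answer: -1/64 ≈ -0.015625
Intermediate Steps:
p(r) = 21 (p(r) = 7*3 = 21)
k(s) = (-5 + s)*(6 + s)
d(-6, k(p(4)))³ = (1/(2 - 6))³ = (1/(-4))³ = (-¼)³ = -1/64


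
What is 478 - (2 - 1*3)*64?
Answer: 542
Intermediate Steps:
478 - (2 - 1*3)*64 = 478 - (2 - 3)*64 = 478 - (-1)*64 = 478 - 1*(-64) = 478 + 64 = 542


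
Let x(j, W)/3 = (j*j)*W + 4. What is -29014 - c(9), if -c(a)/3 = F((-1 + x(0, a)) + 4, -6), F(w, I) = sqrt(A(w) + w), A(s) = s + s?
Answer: -29014 + 9*sqrt(5) ≈ -28994.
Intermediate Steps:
A(s) = 2*s
x(j, W) = 12 + 3*W*j**2 (x(j, W) = 3*((j*j)*W + 4) = 3*(j**2*W + 4) = 3*(W*j**2 + 4) = 3*(4 + W*j**2) = 12 + 3*W*j**2)
F(w, I) = sqrt(3)*sqrt(w) (F(w, I) = sqrt(2*w + w) = sqrt(3*w) = sqrt(3)*sqrt(w))
c(a) = -9*sqrt(5) (c(a) = -3*sqrt(3)*sqrt((-1 + (12 + 3*a*0**2)) + 4) = -3*sqrt(3)*sqrt((-1 + (12 + 3*a*0)) + 4) = -3*sqrt(3)*sqrt((-1 + (12 + 0)) + 4) = -3*sqrt(3)*sqrt((-1 + 12) + 4) = -3*sqrt(3)*sqrt(11 + 4) = -3*sqrt(3)*sqrt(15) = -9*sqrt(5))
-29014 - c(9) = -29014 - (-9)*sqrt(5) = -29014 + 9*sqrt(5)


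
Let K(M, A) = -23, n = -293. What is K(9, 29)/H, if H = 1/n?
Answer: 6739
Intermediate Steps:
H = -1/293 (H = 1/(-293) = -1/293 ≈ -0.0034130)
K(9, 29)/H = -23/(-1/293) = -23*(-293) = 6739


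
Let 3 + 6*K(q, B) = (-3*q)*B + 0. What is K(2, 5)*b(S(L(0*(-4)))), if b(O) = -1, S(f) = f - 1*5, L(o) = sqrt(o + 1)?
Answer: 11/2 ≈ 5.5000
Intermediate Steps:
L(o) = sqrt(1 + o)
S(f) = -5 + f (S(f) = f - 5 = -5 + f)
K(q, B) = -1/2 - B*q/2 (K(q, B) = -1/2 + ((-3*q)*B + 0)/6 = -1/2 + (-3*B*q + 0)/6 = -1/2 + (-3*B*q)/6 = -1/2 - B*q/2)
K(2, 5)*b(S(L(0*(-4)))) = (-1/2 - 1/2*5*2)*(-1) = (-1/2 - 5)*(-1) = -11/2*(-1) = 11/2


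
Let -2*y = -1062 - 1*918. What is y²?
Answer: 980100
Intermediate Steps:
y = 990 (y = -(-1062 - 1*918)/2 = -(-1062 - 918)/2 = -½*(-1980) = 990)
y² = 990² = 980100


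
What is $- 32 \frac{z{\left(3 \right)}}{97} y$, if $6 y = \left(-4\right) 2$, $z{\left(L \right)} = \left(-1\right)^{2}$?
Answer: $\frac{128}{291} \approx 0.43986$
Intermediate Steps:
$z{\left(L \right)} = 1$
$y = - \frac{4}{3}$ ($y = \frac{\left(-4\right) 2}{6} = \frac{1}{6} \left(-8\right) = - \frac{4}{3} \approx -1.3333$)
$- 32 \frac{z{\left(3 \right)}}{97} y = - 32 \cdot 1 \cdot \frac{1}{97} \left(- \frac{4}{3}\right) = \left(-32\right) \frac{1}{97} \left(- \frac{4}{3}\right) = \left(- \frac{32}{97}\right) \left(- \frac{4}{3}\right) = \frac{128}{291}$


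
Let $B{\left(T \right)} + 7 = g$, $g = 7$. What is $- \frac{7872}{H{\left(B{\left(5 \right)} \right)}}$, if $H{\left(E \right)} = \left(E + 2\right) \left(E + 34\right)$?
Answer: $- \frac{1968}{17} \approx -115.76$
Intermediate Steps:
$B{\left(T \right)} = 0$ ($B{\left(T \right)} = -7 + 7 = 0$)
$H{\left(E \right)} = \left(2 + E\right) \left(34 + E\right)$
$- \frac{7872}{H{\left(B{\left(5 \right)} \right)}} = - \frac{7872}{68 + 0^{2} + 36 \cdot 0} = - \frac{7872}{68 + 0 + 0} = - \frac{7872}{68} = \left(-7872\right) \frac{1}{68} = - \frac{1968}{17}$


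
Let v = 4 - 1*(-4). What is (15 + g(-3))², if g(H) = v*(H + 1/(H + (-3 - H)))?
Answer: 1225/9 ≈ 136.11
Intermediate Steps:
v = 8 (v = 4 + 4 = 8)
g(H) = -8/3 + 8*H (g(H) = 8*(H + 1/(H + (-3 - H))) = 8*(H + 1/(-3)) = 8*(H - ⅓) = 8*(-⅓ + H) = -8/3 + 8*H)
(15 + g(-3))² = (15 + (-8/3 + 8*(-3)))² = (15 + (-8/3 - 24))² = (15 - 80/3)² = (-35/3)² = 1225/9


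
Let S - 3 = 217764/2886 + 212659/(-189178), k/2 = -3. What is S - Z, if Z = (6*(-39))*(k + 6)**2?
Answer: 7036721207/90994618 ≈ 77.331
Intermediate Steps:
k = -6 (k = 2*(-3) = -6)
Z = 0 (Z = (6*(-39))*(-6 + 6)**2 = -234*0**2 = -234*0 = 0)
S = 7036721207/90994618 (S = 3 + (217764/2886 + 212659/(-189178)) = 3 + (217764*(1/2886) + 212659*(-1/189178)) = 3 + (36294/481 - 212659/189178) = 3 + 6763737353/90994618 = 7036721207/90994618 ≈ 77.331)
S - Z = 7036721207/90994618 - 1*0 = 7036721207/90994618 + 0 = 7036721207/90994618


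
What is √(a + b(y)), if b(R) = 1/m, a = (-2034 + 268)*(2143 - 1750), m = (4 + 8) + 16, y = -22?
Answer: I*√136031441/14 ≈ 833.09*I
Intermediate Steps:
m = 28 (m = 12 + 16 = 28)
a = -694038 (a = -1766*393 = -694038)
b(R) = 1/28
√(a + b(y)) = √(-694038 + 1/28) = √(-19433063/28) = I*√136031441/14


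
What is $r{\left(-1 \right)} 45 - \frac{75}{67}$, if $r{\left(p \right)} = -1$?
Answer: $- \frac{3090}{67} \approx -46.119$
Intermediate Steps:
$r{\left(-1 \right)} 45 - \frac{75}{67} = \left(-1\right) 45 - \frac{75}{67} = -45 - \frac{75}{67} = - \frac{3090}{67}$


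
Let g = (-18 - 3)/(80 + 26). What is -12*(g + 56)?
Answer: -35490/53 ≈ -669.62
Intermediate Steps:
g = -21/106 ≈ -0.19811
-12*(g + 56) = -12*(-21/106 + 56) = -12*5915/106 = -35490/53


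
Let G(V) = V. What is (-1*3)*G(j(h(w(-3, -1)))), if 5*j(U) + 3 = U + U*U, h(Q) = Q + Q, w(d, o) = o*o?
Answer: -9/5 ≈ -1.8000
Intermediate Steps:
w(d, o) = o²
h(Q) = 2*Q
j(U) = -⅗ + U/5 + U²/5 (j(U) = -⅗ + (U + U*U)/5 = -⅗ + (U + U²)/5 = -⅗ + (U/5 + U²/5) = -⅗ + U/5 + U²/5)
(-1*3)*G(j(h(w(-3, -1)))) = (-1*3)*(-⅗ + (2*(-1)²)/5 + (2*(-1)²)²/5) = -3*(-⅗ + (2*1)/5 + (2*1)²/5) = -3*(-⅗ + (⅕)*2 + (⅕)*2²) = -3*(-⅗ + ⅖ + (⅕)*4) = -3*(-⅗ + ⅖ + ⅘) = -3*⅗ = -9/5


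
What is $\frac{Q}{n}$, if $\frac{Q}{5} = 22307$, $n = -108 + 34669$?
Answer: $\frac{111535}{34561} \approx 3.2272$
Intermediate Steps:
$n = 34561$
$Q = 111535$ ($Q = 5 \cdot 22307 = 111535$)
$\frac{Q}{n} = \frac{111535}{34561}$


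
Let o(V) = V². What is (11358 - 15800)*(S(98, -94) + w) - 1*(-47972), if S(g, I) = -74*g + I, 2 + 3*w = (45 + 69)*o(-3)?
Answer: 93488104/3 ≈ 3.1163e+7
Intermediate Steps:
w = 1024/3 (w = -⅔ + ((45 + 69)*(-3)²)/3 = -⅔ + (114*9)/3 = -⅔ + (⅓)*1026 = -⅔ + 342 = 1024/3 ≈ 341.33)
S(g, I) = I - 74*g
(11358 - 15800)*(S(98, -94) + w) - 1*(-47972) = (11358 - 15800)*((-94 - 74*98) + 1024/3) - 1*(-47972) = -4442*((-94 - 7252) + 1024/3) + 47972 = -4442*(-7346 + 1024/3) + 47972 = -4442*(-21014/3) + 47972 = 93344188/3 + 47972 = 93488104/3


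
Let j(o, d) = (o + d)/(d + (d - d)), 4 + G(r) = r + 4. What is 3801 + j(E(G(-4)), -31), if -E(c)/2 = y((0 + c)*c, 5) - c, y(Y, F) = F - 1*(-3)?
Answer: 117886/31 ≈ 3802.8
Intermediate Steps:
G(r) = r (G(r) = -4 + (r + 4) = -4 + (4 + r) = r)
y(Y, F) = 3 + F (y(Y, F) = F + 3 = 3 + F)
E(c) = -16 + 2*c (E(c) = -2*((3 + 5) - c) = -2*(8 - c) = -16 + 2*c)
j(o, d) = (d + o)/d (j(o, d) = (d + o)/(d + 0) = (d + o)/d)
3801 + j(E(G(-4)), -31) = 3801 + (-31 + (-16 + 2*(-4)))/(-31) = 3801 - (-31 + (-16 - 8))/31 = 3801 - (-31 - 24)/31 = 3801 - 1/31*(-55) = 3801 + 55/31 = 117886/31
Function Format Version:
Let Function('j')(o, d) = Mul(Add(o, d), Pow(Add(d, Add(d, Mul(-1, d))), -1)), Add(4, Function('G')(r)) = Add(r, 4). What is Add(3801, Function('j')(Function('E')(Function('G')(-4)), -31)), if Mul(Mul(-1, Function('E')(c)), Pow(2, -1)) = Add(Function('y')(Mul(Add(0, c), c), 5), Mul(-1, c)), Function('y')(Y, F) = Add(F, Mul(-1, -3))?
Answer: Rational(117886, 31) ≈ 3802.8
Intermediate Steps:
Function('G')(r) = r (Function('G')(r) = Add(-4, Add(r, 4)) = Add(-4, Add(4, r)) = r)
Function('y')(Y, F) = Add(3, F) (Function('y')(Y, F) = Add(F, 3) = Add(3, F))
Function('E')(c) = Add(-16, Mul(2, c)) (Function('E')(c) = Mul(-2, Add(Add(3, 5), Mul(-1, c))) = Mul(-2, Add(8, Mul(-1, c))) = Add(-16, Mul(2, c)))
Function('j')(o, d) = Mul(Pow(d, -1), Add(d, o)) (Function('j')(o, d) = Mul(Add(d, o), Pow(Add(d, 0), -1)) = Mul(Add(d, o), Pow(d, -1)) = Mul(Pow(d, -1), Add(d, o)))
Add(3801, Function('j')(Function('E')(Function('G')(-4)), -31)) = Add(3801, Mul(Pow(-31, -1), Add(-31, Add(-16, Mul(2, -4))))) = Add(3801, Mul(Rational(-1, 31), Add(-31, Add(-16, -8)))) = Add(3801, Mul(Rational(-1, 31), Add(-31, -24))) = Add(3801, Mul(Rational(-1, 31), -55)) = Add(3801, Rational(55, 31)) = Rational(117886, 31)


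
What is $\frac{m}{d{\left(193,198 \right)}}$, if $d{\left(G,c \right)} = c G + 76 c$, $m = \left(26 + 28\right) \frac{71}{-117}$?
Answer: $- \frac{71}{115401} \approx -0.00061525$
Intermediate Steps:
$m = - \frac{426}{13}$ ($m = 54 \cdot 71 \left(- \frac{1}{117}\right) = 54 \left(- \frac{71}{117}\right) = - \frac{426}{13} \approx -32.769$)
$d{\left(G,c \right)} = 76 c + G c$ ($d{\left(G,c \right)} = G c + 76 c = 76 c + G c$)
$\frac{m}{d{\left(193,198 \right)}} = - \frac{426}{13 \cdot 198 \left(76 + 193\right)} = - \frac{426}{13 \cdot 198 \cdot 269} = - \frac{426}{13 \cdot 53262} = \left(- \frac{426}{13}\right) \frac{1}{53262} = - \frac{71}{115401}$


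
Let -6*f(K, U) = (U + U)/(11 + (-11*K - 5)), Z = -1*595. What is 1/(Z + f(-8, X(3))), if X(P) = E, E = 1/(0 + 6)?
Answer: -1692/1006741 ≈ -0.0016807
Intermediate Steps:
Z = -595
E = 1/6 ≈ 0.16667
X(P) = 1/6
f(K, U) = -U/(3*(6 - 11*K)) (f(K, U) = -(U + U)/(6*(11 + (-11*K - 5))) = -2*U/(6*(11 + (-5 - 11*K))) = -2*U/(6*(6 - 11*K)) = -U/(3*(6 - 11*K)))
1/(Z + f(-8, X(3))) = 1/(-595 + (1/3)*(1/6)/(-6 + 11*(-8))) = 1/(-595 + (1/3)*(1/6)/(-6 - 88)) = 1/(-595 + (1/3)*(1/6)/(-94)) = 1/(-595 + (1/3)*(1/6)*(-1/94)) = 1/(-595 - 1/1692) = 1/(-1006741/1692) = -1692/1006741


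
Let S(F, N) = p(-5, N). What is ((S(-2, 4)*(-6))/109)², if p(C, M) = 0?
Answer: 0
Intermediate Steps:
S(F, N) = 0
((S(-2, 4)*(-6))/109)² = ((0*(-6))/109)² = (0*(1/109))² = 0² = 0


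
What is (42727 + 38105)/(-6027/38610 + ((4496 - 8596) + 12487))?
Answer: 1040307840/107938681 ≈ 9.6380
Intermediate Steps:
(42727 + 38105)/(-6027/38610 + ((4496 - 8596) + 12487)) = 80832/(-6027*1/38610 + (-4100 + 12487)) = 80832/(-2009/12870 + 8387) = 80832/(107938681/12870) = 80832*(12870/107938681) = 1040307840/107938681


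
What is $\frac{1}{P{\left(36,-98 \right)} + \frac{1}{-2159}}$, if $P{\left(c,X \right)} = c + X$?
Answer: $- \frac{2159}{133859} \approx -0.016129$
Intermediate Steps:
$P{\left(c,X \right)} = X + c$
$\frac{1}{P{\left(36,-98 \right)} + \frac{1}{-2159}} = \frac{1}{\left(-98 + 36\right) + \frac{1}{-2159}} = \frac{1}{-62 - \frac{1}{2159}} = \frac{1}{- \frac{133859}{2159}} = - \frac{2159}{133859}$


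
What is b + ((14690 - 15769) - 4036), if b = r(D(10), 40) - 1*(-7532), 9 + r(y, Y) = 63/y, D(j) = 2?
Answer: 4879/2 ≈ 2439.5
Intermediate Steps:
r(y, Y) = -9 + 63/y
b = 15109/2 (b = (-9 + 63/2) - 1*(-7532) = (-9 + 63*(1/2)) + 7532 = (-9 + 63/2) + 7532 = 45/2 + 7532 = 15109/2 ≈ 7554.5)
b + ((14690 - 15769) - 4036) = 15109/2 + ((14690 - 15769) - 4036) = 15109/2 + (-1079 - 4036) = 15109/2 - 5115 = 4879/2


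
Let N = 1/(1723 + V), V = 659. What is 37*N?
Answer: 37/2382 ≈ 0.015533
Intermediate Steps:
N = 1/2382 (N = 1/(1723 + 659) = 1/2382 ≈ 0.00041982)
37*N = 37*(1/2382) = 37/2382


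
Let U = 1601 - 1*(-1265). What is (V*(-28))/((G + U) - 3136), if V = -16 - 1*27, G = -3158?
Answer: -301/857 ≈ -0.35123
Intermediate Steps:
U = 2866 (U = 1601 + 1265 = 2866)
V = -43 (V = -16 - 27 = -43)
(V*(-28))/((G + U) - 3136) = (-43*(-28))/((-3158 + 2866) - 3136) = 1204/(-292 - 3136) = 1204/(-3428) = 1204*(-1/3428) = -301/857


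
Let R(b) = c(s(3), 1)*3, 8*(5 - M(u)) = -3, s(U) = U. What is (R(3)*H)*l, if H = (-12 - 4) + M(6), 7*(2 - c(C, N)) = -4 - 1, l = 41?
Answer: -198645/56 ≈ -3547.2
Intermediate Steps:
c(C, N) = 19/7 (c(C, N) = 2 - (-4 - 1)/7 = 2 - ⅐*(-5) = 2 + 5/7 = 19/7)
M(u) = 43/8 (M(u) = 5 - ⅛*(-3) = 5 + 3/8 = 43/8)
R(b) = 57/7 (R(b) = (19/7)*3 = 57/7)
H = -85/8 (H = (-12 - 4) + 43/8 = -16 + 43/8 = -85/8 ≈ -10.625)
(R(3)*H)*l = ((57/7)*(-85/8))*41 = -4845/56*41 = -198645/56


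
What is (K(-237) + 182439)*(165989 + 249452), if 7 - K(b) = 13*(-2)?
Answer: 75806350152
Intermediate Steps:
K(b) = 33 (K(b) = 7 - 13*(-2) = 7 - 1*(-26) = 7 + 26 = 33)
(K(-237) + 182439)*(165989 + 249452) = (33 + 182439)*(165989 + 249452) = 182472*415441 = 75806350152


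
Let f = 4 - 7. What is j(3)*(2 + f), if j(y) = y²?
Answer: -9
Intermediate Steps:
f = -3
j(3)*(2 + f) = 3²*(2 - 3) = 9*(-1) = -9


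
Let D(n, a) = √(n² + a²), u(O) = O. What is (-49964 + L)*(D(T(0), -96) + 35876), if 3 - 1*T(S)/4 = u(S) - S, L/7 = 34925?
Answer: 6978276636 + 2334132*√65 ≈ 6.9971e+9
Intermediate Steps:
L = 244475 (L = 7*34925 = 244475)
T(S) = 12 (T(S) = 12 - 4*(S - S) = 12 - 4*0 = 12 + 0 = 12)
D(n, a) = √(a² + n²)
(-49964 + L)*(D(T(0), -96) + 35876) = (-49964 + 244475)*(√((-96)² + 12²) + 35876) = 194511*(√(9216 + 144) + 35876) = 194511*(√9360 + 35876) = 194511*(12*√65 + 35876) = 194511*(35876 + 12*√65) = 6978276636 + 2334132*√65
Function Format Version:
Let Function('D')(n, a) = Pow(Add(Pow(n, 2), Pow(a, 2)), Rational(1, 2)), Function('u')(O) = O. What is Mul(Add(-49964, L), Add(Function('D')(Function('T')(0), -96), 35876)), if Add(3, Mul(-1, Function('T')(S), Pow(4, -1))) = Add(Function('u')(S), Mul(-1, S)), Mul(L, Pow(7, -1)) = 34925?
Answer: Add(6978276636, Mul(2334132, Pow(65, Rational(1, 2)))) ≈ 6.9971e+9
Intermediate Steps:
L = 244475 (L = Mul(7, 34925) = 244475)
Function('T')(S) = 12 (Function('T')(S) = Add(12, Mul(-4, Add(S, Mul(-1, S)))) = Add(12, Mul(-4, 0)) = Add(12, 0) = 12)
Function('D')(n, a) = Pow(Add(Pow(a, 2), Pow(n, 2)), Rational(1, 2))
Mul(Add(-49964, L), Add(Function('D')(Function('T')(0), -96), 35876)) = Mul(Add(-49964, 244475), Add(Pow(Add(Pow(-96, 2), Pow(12, 2)), Rational(1, 2)), 35876)) = Mul(194511, Add(Pow(Add(9216, 144), Rational(1, 2)), 35876)) = Mul(194511, Add(Pow(9360, Rational(1, 2)), 35876)) = Mul(194511, Add(Mul(12, Pow(65, Rational(1, 2))), 35876)) = Mul(194511, Add(35876, Mul(12, Pow(65, Rational(1, 2))))) = Add(6978276636, Mul(2334132, Pow(65, Rational(1, 2))))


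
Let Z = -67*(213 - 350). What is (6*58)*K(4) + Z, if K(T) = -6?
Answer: 7091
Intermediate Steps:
Z = 9179 (Z = -67*(-137) = 9179)
(6*58)*K(4) + Z = (6*58)*(-6) + 9179 = 348*(-6) + 9179 = -2088 + 9179 = 7091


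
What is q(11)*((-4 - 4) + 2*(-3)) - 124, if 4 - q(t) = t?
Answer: -26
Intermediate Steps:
q(t) = 4 - t
q(11)*((-4 - 4) + 2*(-3)) - 124 = (4 - 1*11)*((-4 - 4) + 2*(-3)) - 124 = (4 - 11)*(-8 - 6) - 124 = -7*(-14) - 124 = 98 - 124 = -26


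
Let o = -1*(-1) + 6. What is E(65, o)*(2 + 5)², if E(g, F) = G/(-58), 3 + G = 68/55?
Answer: 4753/3190 ≈ 1.4900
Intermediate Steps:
G = -97/55 (G = -3 + 68/55 = -97/55 ≈ -1.7636)
o = 7 (o = 1 + 6 = 7)
E(g, F) = 97/3190 (E(g, F) = -97/55/(-58) = -97/55*(-1/58) = 97/3190)
E(65, o)*(2 + 5)² = 97*(2 + 5)²/3190 = (97/3190)*7² = (97/3190)*49 = 4753/3190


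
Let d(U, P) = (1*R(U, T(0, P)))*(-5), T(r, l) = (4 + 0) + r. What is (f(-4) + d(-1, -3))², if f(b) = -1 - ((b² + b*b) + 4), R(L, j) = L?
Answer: 1024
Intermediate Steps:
T(r, l) = 4 + r
f(b) = -5 - 2*b² (f(b) = -1 - ((b² + b²) + 4) = -1 - (2*b² + 4) = -1 - (4 + 2*b²) = -1 + (-4 - 2*b²) = -5 - 2*b²)
d(U, P) = -5*U (d(U, P) = (1*U)*(-5) = U*(-5) = -5*U)
(f(-4) + d(-1, -3))² = ((-5 - 2*(-4)²) - 5*(-1))² = ((-5 - 2*16) + 5)² = ((-5 - 32) + 5)² = (-37 + 5)² = (-32)² = 1024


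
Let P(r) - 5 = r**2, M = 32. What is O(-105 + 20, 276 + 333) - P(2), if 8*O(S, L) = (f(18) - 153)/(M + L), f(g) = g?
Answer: -46287/5128 ≈ -9.0263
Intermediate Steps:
P(r) = 5 + r**2
O(S, L) = -135/(8*(32 + L)) (O(S, L) = ((18 - 153)/(32 + L))/8 = (-135/(32 + L))/8 = -135/(8*(32 + L)))
O(-105 + 20, 276 + 333) - P(2) = -135/(256 + 8*(276 + 333)) - (5 + 2**2) = -135/(256 + 8*609) - (5 + 4) = -135/(256 + 4872) - 1*9 = -135/5128 - 9 = -46287/5128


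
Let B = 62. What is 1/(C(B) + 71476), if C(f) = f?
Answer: 1/71538 ≈ 1.3979e-5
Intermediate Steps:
1/(C(B) + 71476) = 1/(62 + 71476) = 1/71538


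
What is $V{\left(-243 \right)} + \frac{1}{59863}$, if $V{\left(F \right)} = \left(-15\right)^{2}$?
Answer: $\frac{13469176}{59863} \approx 225.0$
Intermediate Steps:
$V{\left(F \right)} = 225$
$V{\left(-243 \right)} + \frac{1}{59863} = 225 + \frac{1}{59863} = \frac{13469176}{59863}$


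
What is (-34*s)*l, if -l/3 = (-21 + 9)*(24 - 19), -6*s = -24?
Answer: -24480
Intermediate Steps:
s = 4 (s = -⅙*(-24) = 4)
l = 180 (l = -3*(-21 + 9)*(24 - 19) = -(-36)*5 = -3*(-60) = 180)
(-34*s)*l = -34*4*180 = -136*180 = -24480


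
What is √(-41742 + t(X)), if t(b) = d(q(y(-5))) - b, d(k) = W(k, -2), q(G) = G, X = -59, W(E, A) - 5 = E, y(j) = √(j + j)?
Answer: √(-41678 + I*√10) ≈ 0.0078 + 204.15*I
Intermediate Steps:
y(j) = √2*√j (y(j) = √(2*j) = √2*√j)
W(E, A) = 5 + E
d(k) = 5 + k
t(b) = 5 - b + I*√10 (t(b) = (5 + √2*√(-5)) - b = (5 + √2*(I*√5)) - b = (5 + I*√10) - b = 5 - b + I*√10)
√(-41742 + t(X)) = √(-41742 + (5 - 1*(-59) + I*√10)) = √(-41742 + (5 + 59 + I*√10)) = √(-41742 + (64 + I*√10)) = √(-41678 + I*√10)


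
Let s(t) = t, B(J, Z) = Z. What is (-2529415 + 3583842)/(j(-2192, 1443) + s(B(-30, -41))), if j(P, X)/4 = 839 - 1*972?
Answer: -1054427/573 ≈ -1840.2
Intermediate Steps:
j(P, X) = -532 (j(P, X) = 4*(839 - 1*972) = 4*(839 - 972) = 4*(-133) = -532)
(-2529415 + 3583842)/(j(-2192, 1443) + s(B(-30, -41))) = (-2529415 + 3583842)/(-532 - 41) = 1054427/(-573) = 1054427*(-1/573) = -1054427/573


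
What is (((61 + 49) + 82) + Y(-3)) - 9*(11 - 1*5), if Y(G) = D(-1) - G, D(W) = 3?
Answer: 144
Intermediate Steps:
Y(G) = 3 - G
(((61 + 49) + 82) + Y(-3)) - 9*(11 - 1*5) = (((61 + 49) + 82) + (3 - 1*(-3))) - 9*(11 - 1*5) = ((110 + 82) + (3 + 3)) - 9*(11 - 5) = (192 + 6) - 9*6 = 198 - 1*54 = 198 - 54 = 144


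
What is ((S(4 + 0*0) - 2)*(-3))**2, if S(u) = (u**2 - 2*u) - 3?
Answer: 81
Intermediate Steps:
S(u) = -3 + u**2 - 2*u
((S(4 + 0*0) - 2)*(-3))**2 = (((-3 + (4 + 0*0)**2 - 2*(4 + 0*0)) - 2)*(-3))**2 = (((-3 + (4 + 0)**2 - 2*(4 + 0)) - 2)*(-3))**2 = (((-3 + 4**2 - 2*4) - 2)*(-3))**2 = (((-3 + 16 - 8) - 2)*(-3))**2 = ((5 - 2)*(-3))**2 = (3*(-3))**2 = (-9)**2 = 81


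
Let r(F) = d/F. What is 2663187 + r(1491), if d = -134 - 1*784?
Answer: 1323603633/497 ≈ 2.6632e+6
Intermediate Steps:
d = -918 (d = -134 - 784 = -918)
r(F) = -918/F
2663187 + r(1491) = 2663187 - 918/1491 = 2663187 - 918*1/1491 = 2663187 - 306/497 = 1323603633/497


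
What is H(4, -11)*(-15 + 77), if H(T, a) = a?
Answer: -682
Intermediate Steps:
H(4, -11)*(-15 + 77) = -11*(-15 + 77) = -11*62 = -682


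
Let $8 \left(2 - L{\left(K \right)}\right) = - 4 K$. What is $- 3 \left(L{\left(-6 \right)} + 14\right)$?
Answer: $-39$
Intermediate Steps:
$L{\left(K \right)} = 2 + \frac{K}{2}$ ($L{\left(K \right)} = 2 - \frac{\left(-4\right) K}{8} = 2 + \frac{K}{2}$)
$- 3 \left(L{\left(-6 \right)} + 14\right) = - 3 \left(\left(2 + \frac{1}{2} \left(-6\right)\right) + 14\right) = - 3 \left(\left(2 - 3\right) + 14\right) = - 3 \left(-1 + 14\right) = \left(-3\right) 13 = -39$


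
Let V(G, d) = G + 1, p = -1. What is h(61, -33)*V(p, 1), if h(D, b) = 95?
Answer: 0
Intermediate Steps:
V(G, d) = 1 + G
h(61, -33)*V(p, 1) = 95*(1 - 1) = 95*0 = 0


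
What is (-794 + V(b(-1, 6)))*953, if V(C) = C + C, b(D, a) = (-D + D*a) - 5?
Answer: -775742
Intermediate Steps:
b(D, a) = -5 - D + D*a
V(C) = 2*C
(-794 + V(b(-1, 6)))*953 = (-794 + 2*(-5 - 1*(-1) - 1*6))*953 = (-794 + 2*(-5 + 1 - 6))*953 = (-794 + 2*(-10))*953 = (-794 - 20)*953 = -814*953 = -775742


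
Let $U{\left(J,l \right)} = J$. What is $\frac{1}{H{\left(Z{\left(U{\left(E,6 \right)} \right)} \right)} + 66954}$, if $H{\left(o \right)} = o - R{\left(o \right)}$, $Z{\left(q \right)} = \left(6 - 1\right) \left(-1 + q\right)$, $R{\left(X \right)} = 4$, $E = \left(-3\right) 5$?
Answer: $\frac{1}{66870} \approx 1.4954 \cdot 10^{-5}$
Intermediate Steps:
$E = -15$
$Z{\left(q \right)} = -5 + 5 q$ ($Z{\left(q \right)} = 5 \left(-1 + q\right) = -5 + 5 q$)
$H{\left(o \right)} = -4 + o$ ($H{\left(o \right)} = o - 4 = -4 + o$)
$\frac{1}{H{\left(Z{\left(U{\left(E,6 \right)} \right)} \right)} + 66954} = \frac{1}{\left(-4 + \left(-5 + 5 \left(-15\right)\right)\right) + 66954} = \frac{1}{\left(-4 - 80\right) + 66954} = \frac{1}{-84 + 66954} = \frac{1}{66870}$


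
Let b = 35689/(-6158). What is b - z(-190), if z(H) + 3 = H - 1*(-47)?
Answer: 863379/6158 ≈ 140.20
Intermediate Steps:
b = -35689/6158 (b = 35689*(-1/6158) = -35689/6158 ≈ -5.7955)
z(H) = 44 + H (z(H) = -3 + (H - 1*(-47)) = -3 + (H + 47) = -3 + (47 + H) = 44 + H)
b - z(-190) = -35689/6158 - (44 - 190) = -35689/6158 - 1*(-146) = -35689/6158 + 146 = 863379/6158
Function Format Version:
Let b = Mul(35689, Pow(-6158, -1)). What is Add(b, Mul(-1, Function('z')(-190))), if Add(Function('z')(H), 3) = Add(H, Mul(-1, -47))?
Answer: Rational(863379, 6158) ≈ 140.20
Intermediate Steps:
b = Rational(-35689, 6158) (b = Mul(35689, Rational(-1, 6158)) = Rational(-35689, 6158) ≈ -5.7955)
Function('z')(H) = Add(44, H) (Function('z')(H) = Add(-3, Add(H, Mul(-1, -47))) = Add(-3, Add(H, 47)) = Add(-3, Add(47, H)) = Add(44, H))
Add(b, Mul(-1, Function('z')(-190))) = Add(Rational(-35689, 6158), Mul(-1, Add(44, -190))) = Add(Rational(-35689, 6158), Mul(-1, -146)) = Add(Rational(-35689, 6158), 146) = Rational(863379, 6158)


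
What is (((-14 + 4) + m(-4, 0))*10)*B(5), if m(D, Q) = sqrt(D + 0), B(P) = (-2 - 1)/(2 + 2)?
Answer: 75 - 15*I ≈ 75.0 - 15.0*I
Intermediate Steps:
B(P) = -3/4
m(D, Q) = sqrt(D)
(((-14 + 4) + m(-4, 0))*10)*B(5) = (((-14 + 4) + sqrt(-4))*10)*(-3/4) = ((-10 + 2*I)*10)*(-3/4) = (-100 + 20*I)*(-3/4) = 75 - 15*I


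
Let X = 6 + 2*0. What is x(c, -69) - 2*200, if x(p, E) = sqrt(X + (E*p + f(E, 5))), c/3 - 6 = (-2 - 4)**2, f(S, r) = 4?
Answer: -400 + 2*I*sqrt(2171) ≈ -400.0 + 93.188*I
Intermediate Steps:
X = 6 (X = 6 + 0 = 6)
c = 126 (c = 18 + 3*(-2 - 4)**2 = 18 + 3*(-6)**2 = 18 + 3*36 = 18 + 108 = 126)
x(p, E) = sqrt(10 + E*p) (x(p, E) = sqrt(6 + (E*p + 4)) = sqrt(6 + (4 + E*p)) = sqrt(10 + E*p))
x(c, -69) - 2*200 = sqrt(10 - 69*126) - 2*200 = sqrt(10 - 8694) - 1*400 = sqrt(-8684) - 400 = 2*I*sqrt(2171) - 400 = -400 + 2*I*sqrt(2171)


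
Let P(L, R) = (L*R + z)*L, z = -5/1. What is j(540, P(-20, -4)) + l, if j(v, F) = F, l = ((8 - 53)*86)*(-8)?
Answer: 29460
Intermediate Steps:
z = -5 (z = -5*1 = -5)
l = 30960 (l = -45*86*(-8) = -3870*(-8) = 30960)
P(L, R) = L*(-5 + L*R) (P(L, R) = (L*R - 5)*L = (-5 + L*R)*L = L*(-5 + L*R))
j(540, P(-20, -4)) + l = -20*(-5 - 20*(-4)) + 30960 = -20*(-5 + 80) + 30960 = -20*75 + 30960 = -1500 + 30960 = 29460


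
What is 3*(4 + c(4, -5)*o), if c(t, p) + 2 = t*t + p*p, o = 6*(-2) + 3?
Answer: -1041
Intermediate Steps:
o = -9 (o = -12 + 3 = -9)
c(t, p) = -2 + p² + t² (c(t, p) = -2 + (t*t + p*p) = -2 + (t² + p²) = -2 + (p² + t²) = -2 + p² + t²)
3*(4 + c(4, -5)*o) = 3*(4 + (-2 + (-5)² + 4²)*(-9)) = 3*(4 + (-2 + 25 + 16)*(-9)) = 3*(4 + 39*(-9)) = 3*(4 - 351) = 3*(-347) = -1041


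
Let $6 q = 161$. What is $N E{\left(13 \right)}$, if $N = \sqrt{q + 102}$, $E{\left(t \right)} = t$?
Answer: $\frac{13 \sqrt{4638}}{6} \approx 147.56$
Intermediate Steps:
$q = \frac{161}{6}$ ($q = \frac{1}{6} \cdot 161 = \frac{161}{6} \approx 26.833$)
$N = \frac{\sqrt{4638}}{6}$ ($N = \sqrt{\frac{161}{6} + 102} = \sqrt{\frac{773}{6}} = \frac{\sqrt{4638}}{6} \approx 11.35$)
$N E{\left(13 \right)} = \frac{\sqrt{4638}}{6} \cdot 13 = \frac{13 \sqrt{4638}}{6}$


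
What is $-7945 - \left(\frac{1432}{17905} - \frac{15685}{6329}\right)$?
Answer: $- \frac{900061542228}{113320745} \approx -7942.6$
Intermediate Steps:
$-7945 - \left(\frac{1432}{17905} - \frac{15685}{6329}\right) = -7945 - - \frac{271776797}{113320745} = -7945 + \frac{271776797}{113320745} = - \frac{900061542228}{113320745}$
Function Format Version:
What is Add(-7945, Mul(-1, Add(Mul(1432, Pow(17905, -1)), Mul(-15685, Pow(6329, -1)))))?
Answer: Rational(-900061542228, 113320745) ≈ -7942.6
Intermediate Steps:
Add(-7945, Mul(-1, Add(Mul(1432, Pow(17905, -1)), Mul(-15685, Pow(6329, -1))))) = Add(-7945, Mul(-1, Add(Mul(1432, Rational(1, 17905)), Mul(-15685, Rational(1, 6329))))) = Add(-7945, Mul(-1, Add(Rational(1432, 17905), Rational(-15685, 6329)))) = Add(-7945, Mul(-1, Rational(-271776797, 113320745))) = Add(-7945, Rational(271776797, 113320745)) = Rational(-900061542228, 113320745)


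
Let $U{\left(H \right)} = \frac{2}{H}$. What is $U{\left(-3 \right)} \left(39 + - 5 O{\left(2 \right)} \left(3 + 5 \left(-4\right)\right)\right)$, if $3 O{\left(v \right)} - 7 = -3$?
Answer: $- \frac{914}{9} \approx -101.56$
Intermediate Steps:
$O{\left(v \right)} = \frac{4}{3}$ ($O{\left(v \right)} = \frac{7}{3} + \frac{1}{3} \left(-3\right) = \frac{7}{3} - 1 = \frac{4}{3}$)
$U{\left(-3 \right)} \left(39 + - 5 O{\left(2 \right)} \left(3 + 5 \left(-4\right)\right)\right) = \frac{2}{-3} \left(39 + \left(-5\right) \frac{4}{3} \left(3 + 5 \left(-4\right)\right)\right) = 2 \left(- \frac{1}{3}\right) \left(39 - \frac{20 \left(3 - 20\right)}{3}\right) = - \frac{2 \left(39 - - \frac{340}{3}\right)}{3} = - \frac{2 \left(39 + \frac{340}{3}\right)}{3} = \left(- \frac{2}{3}\right) \frac{457}{3} = - \frac{914}{9}$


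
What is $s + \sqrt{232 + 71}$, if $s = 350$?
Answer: $350 + \sqrt{303} \approx 367.41$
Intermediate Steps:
$s + \sqrt{232 + 71} = 350 + \sqrt{232 + 71} = 350 + \sqrt{303}$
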